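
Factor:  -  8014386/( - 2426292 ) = 2^(-1 )*3^(-1 ) *11^( - 2)*401^1*557^ ( - 1 )*3331^1 =1335731/404382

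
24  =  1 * 24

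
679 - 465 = 214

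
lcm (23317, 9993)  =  69951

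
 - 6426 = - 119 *54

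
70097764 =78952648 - 8854884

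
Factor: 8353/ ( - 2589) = -3^( - 1)*863^( - 1 )*8353^1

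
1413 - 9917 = -8504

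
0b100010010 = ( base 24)ba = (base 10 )274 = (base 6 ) 1134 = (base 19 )e8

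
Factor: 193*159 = 3^1 * 53^1*193^1 = 30687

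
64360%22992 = 18376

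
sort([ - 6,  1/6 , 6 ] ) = [-6,1/6, 6 ]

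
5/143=5/143 = 0.03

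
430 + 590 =1020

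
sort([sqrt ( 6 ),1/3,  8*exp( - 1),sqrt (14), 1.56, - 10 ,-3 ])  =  [-10, - 3,1/3,1.56, sqrt(6),8 * exp( - 1 ), sqrt (14)]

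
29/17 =1+12/17 = 1.71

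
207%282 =207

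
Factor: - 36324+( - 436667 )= - 472991 = -  17^1*27823^1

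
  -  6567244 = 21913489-28480733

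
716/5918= 358/2959 = 0.12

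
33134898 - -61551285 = 94686183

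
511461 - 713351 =  -  201890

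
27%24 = 3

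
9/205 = 9/205 = 0.04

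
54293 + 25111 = 79404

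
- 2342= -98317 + 95975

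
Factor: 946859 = 946859^1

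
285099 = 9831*29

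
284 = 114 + 170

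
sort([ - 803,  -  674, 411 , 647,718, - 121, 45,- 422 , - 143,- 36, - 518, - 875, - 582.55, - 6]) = [-875 , - 803, - 674, - 582.55, - 518, - 422, - 143, - 121, - 36, - 6, 45,411, 647 , 718]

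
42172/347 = 121+185/347 = 121.53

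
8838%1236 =186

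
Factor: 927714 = 2^1  *3^1*154619^1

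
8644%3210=2224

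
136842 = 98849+37993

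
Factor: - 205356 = -2^2*3^1*109^1*157^1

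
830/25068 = 415/12534 = 0.03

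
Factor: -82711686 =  - 2^1*3^1*239^1*57679^1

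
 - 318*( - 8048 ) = 2559264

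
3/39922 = 3/39922 = 0.00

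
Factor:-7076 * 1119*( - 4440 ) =2^5*3^2 * 5^1*29^1*37^1*61^1*373^1 = 35156115360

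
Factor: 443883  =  3^1*11^1*13451^1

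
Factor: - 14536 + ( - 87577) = -102113 = - 11^1*9283^1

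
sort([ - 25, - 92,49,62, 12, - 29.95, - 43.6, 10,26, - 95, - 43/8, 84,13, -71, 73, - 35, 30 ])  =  [ - 95,  -  92, - 71, - 43.6, - 35, - 29.95,  -  25, - 43/8, 10, 12,  13,26, 30 , 49, 62, 73,84]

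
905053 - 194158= 710895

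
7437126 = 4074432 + 3362694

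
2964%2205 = 759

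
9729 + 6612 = 16341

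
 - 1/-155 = 1/155 = 0.01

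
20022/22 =910+1/11= 910.09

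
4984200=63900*78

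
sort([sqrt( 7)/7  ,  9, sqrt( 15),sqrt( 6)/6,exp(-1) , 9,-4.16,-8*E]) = [ - 8*E,-4.16,  exp(-1 ),sqrt( 7)/7, sqrt( 6)/6,sqrt ( 15), 9, 9 ]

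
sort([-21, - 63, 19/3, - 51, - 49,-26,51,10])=[- 63,-51, - 49, - 26,  -  21,19/3,10,51]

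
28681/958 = 28681/958 = 29.94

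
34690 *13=450970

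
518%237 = 44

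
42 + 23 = 65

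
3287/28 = 3287/28  =  117.39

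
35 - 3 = 32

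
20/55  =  4/11= 0.36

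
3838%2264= 1574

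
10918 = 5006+5912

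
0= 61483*0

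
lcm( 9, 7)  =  63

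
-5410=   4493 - 9903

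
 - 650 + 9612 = 8962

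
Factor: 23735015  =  5^1 * 967^1*4909^1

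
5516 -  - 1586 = 7102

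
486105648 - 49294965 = 436810683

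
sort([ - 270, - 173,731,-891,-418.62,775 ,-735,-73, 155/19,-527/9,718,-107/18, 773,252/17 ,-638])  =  [ - 891, - 735, - 638, - 418.62,-270, - 173,  -  73,-527/9, - 107/18, 155/19,252/17, 718, 731,773,775 ]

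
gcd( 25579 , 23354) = 1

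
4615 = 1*4615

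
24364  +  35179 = 59543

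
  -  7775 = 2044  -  9819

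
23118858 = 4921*4698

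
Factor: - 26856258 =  - 2^1*3^1*11^1 *13^1*113^1*277^1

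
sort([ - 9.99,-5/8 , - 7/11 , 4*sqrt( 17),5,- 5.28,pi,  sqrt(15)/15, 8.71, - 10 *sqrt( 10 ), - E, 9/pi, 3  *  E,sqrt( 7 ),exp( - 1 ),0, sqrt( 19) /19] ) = [ - 10*sqrt( 10), - 9.99, - 5.28, - E, - 7/11, - 5/8,  0, sqrt( 19)/19,sqrt(15 ) /15, exp( - 1 ) , sqrt(7),9/pi,pi,5,3*E , 8.71,4*sqrt( 17) ] 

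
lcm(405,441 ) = 19845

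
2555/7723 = 2555/7723 = 0.33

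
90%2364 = 90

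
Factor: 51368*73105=3755257640 = 2^3*5^1*6421^1*14621^1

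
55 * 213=11715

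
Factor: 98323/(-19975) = -5^(-2)*17^( - 1)*47^( - 1)*98323^1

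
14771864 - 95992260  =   - 81220396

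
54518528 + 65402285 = 119920813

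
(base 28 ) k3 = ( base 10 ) 563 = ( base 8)1063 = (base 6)2335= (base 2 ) 1000110011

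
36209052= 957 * 37836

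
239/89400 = 239/89400  =  0.00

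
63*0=0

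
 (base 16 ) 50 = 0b1010000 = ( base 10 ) 80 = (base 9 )88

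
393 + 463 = 856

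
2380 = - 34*( - 70)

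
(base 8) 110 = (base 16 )48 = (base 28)2g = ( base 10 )72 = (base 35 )22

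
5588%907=146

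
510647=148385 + 362262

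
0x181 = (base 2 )110000001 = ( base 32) c1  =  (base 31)CD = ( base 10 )385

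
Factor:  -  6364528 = -2^4*17^1*23399^1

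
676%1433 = 676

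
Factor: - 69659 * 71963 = -41^1*1699^1*71963^1 = -5012870617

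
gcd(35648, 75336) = 8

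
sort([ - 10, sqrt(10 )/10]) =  [ - 10,sqrt(10)/10 ]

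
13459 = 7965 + 5494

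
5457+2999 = 8456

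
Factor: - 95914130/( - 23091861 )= 2^1*3^( - 1)*5^1*592099^ (-1)*737801^1= 7378010/1776297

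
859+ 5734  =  6593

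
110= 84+26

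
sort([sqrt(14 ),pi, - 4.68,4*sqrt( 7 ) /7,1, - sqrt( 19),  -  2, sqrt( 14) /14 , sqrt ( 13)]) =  [ - 4.68, - sqrt(19),  -  2,sqrt( 14)/14,1, 4*sqrt(7)/7, pi,sqrt( 13), sqrt(14)]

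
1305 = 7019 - 5714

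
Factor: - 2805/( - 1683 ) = 3^( - 1)*5^1=5/3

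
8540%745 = 345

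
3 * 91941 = 275823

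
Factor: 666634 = 2^1*19^1*53^1*331^1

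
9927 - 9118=809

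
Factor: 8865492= 2^2*3^1*738791^1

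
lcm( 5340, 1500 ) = 133500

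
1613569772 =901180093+712389679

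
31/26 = 31/26 = 1.19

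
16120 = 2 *8060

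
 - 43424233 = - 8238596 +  - 35185637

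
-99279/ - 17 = 99279/17 =5839.94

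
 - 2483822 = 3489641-5973463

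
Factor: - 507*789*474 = -189610902 = - 2^1*3^3*13^2*79^1*263^1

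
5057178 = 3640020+1417158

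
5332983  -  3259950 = 2073033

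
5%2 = 1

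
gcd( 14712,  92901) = 3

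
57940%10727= 4305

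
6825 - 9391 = -2566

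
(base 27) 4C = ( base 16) 78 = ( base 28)48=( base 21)5f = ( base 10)120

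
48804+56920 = 105724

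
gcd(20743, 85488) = 1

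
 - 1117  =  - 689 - 428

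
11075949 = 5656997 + 5418952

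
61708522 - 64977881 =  - 3269359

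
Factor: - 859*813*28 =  - 2^2*3^1*7^1*271^1*859^1 = - 19554276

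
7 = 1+6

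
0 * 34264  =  0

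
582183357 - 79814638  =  502368719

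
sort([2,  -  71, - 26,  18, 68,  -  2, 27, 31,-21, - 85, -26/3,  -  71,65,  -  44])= [ - 85, -71,- 71, - 44, - 26,-21, - 26/3, - 2 , 2,18, 27, 31, 65, 68 ] 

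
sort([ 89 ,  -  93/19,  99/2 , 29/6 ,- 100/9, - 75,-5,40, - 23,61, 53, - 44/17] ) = [ - 75,  -  23 , - 100/9, - 5,-93/19, -44/17,29/6,40 , 99/2,53 , 61,89] 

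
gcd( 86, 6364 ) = 86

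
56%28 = 0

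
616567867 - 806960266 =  - 190392399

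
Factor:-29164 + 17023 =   -  12141  =  - 3^2*19^1*71^1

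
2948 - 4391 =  - 1443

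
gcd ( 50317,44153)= 67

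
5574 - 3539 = 2035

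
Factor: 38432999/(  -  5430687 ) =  - 3^( - 1)*11^1*263^( - 1)*6883^( - 1)*3493909^1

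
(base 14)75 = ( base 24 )47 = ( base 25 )43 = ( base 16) 67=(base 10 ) 103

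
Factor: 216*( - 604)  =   - 2^5*3^3*151^1 = - 130464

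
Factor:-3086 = -2^1*1543^1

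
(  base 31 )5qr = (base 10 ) 5638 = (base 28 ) 75a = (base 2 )1011000000110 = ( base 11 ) 4266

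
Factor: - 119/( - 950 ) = 2^( - 1 )*5^(-2 )*7^1*17^1*19^ (-1 )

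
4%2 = 0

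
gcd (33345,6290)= 5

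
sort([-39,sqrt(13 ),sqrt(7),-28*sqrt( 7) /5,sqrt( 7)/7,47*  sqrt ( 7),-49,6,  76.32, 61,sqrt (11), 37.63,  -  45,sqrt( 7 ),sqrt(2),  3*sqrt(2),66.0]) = [ - 49, - 45, - 39, - 28*sqrt(7)/5,sqrt(7)/7,sqrt(2),sqrt(7),sqrt( 7), sqrt( 11),sqrt (13), 3*sqrt(2 ), 6 , 37.63,61, 66.0,76.32,47*sqrt( 7 )]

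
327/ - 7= -327/7 = - 46.71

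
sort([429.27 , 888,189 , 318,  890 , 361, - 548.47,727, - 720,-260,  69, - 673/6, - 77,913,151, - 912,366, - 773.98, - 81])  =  [ - 912, - 773.98, - 720, - 548.47,  -  260 ,-673/6, - 81, - 77,69,151,  189, 318,361,  366 , 429.27,727 , 888,  890, 913 ] 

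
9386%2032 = 1258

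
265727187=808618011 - 542890824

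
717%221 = 54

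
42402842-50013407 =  - 7610565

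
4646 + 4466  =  9112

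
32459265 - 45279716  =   - 12820451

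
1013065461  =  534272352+478793109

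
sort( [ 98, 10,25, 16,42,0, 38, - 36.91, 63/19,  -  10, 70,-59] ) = [ - 59,  -  36.91, - 10, 0, 63/19, 10, 16,25,38, 42,70, 98 ] 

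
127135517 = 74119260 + 53016257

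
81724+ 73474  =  155198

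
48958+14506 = 63464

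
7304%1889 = 1637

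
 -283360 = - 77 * 3680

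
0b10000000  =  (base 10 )128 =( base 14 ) 92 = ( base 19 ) 6e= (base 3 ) 11202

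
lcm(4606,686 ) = 32242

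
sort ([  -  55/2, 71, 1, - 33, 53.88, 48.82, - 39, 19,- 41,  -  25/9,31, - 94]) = [ - 94, -41, - 39,-33, - 55/2, -25/9,1, 19, 31, 48.82 , 53.88, 71 ]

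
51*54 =2754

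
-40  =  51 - 91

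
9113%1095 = 353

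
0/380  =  0 =0.00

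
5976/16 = 747/2 = 373.50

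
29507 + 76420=105927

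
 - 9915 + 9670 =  - 245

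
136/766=68/383 = 0.18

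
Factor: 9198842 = 2^1*41^1*112181^1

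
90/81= 10/9 = 1.11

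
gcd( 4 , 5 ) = 1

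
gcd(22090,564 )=94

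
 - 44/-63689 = 44/63689  =  0.00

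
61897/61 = 61897/61 =1014.70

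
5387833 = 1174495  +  4213338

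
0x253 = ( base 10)595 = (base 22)151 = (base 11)4a1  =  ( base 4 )21103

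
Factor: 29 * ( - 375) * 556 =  - 2^2*3^1*5^3 * 29^1 * 139^1 = - 6046500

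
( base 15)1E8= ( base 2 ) 110111011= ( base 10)443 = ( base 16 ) 1BB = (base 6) 2015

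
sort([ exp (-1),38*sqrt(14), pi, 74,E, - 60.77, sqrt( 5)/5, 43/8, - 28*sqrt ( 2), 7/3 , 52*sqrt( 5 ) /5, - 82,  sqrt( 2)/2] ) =[ - 82, - 60.77 , - 28*sqrt(2),  exp( - 1),sqrt (5 ) /5, sqrt( 2)/2,  7/3 , E,pi, 43/8, 52 * sqrt( 5 )/5,74, 38* sqrt( 14) ] 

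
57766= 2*28883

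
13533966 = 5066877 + 8467089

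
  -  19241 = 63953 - 83194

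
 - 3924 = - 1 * 3924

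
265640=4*66410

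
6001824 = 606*9904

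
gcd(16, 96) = 16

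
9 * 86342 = 777078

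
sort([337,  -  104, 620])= [  -  104,  337, 620 ] 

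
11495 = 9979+1516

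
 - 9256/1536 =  - 7+187/192 =- 6.03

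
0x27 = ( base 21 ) 1I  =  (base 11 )36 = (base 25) 1E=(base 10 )39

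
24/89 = 24/89 = 0.27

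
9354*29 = 271266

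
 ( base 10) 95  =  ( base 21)4b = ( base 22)47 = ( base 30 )35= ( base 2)1011111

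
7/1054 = 7/1054 = 0.01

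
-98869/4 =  - 24718 + 3/4 = - 24717.25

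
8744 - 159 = 8585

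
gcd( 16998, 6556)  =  2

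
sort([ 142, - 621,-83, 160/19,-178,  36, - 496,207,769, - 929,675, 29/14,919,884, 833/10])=[ - 929, - 621,- 496, - 178, - 83,29/14,160/19,36,833/10 , 142, 207,675,769,884, 919]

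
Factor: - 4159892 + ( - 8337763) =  - 12497655 =- 3^1*5^1*833177^1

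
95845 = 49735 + 46110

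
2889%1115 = 659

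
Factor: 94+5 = 3^2*11^1 =99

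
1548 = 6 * 258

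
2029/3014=2029/3014 =0.67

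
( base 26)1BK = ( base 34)SU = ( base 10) 982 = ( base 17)36D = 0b1111010110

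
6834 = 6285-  - 549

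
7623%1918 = 1869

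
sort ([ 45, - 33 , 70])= [-33, 45 , 70]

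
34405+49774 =84179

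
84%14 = 0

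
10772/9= 1196+8/9= 1196.89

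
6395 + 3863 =10258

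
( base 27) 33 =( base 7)150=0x54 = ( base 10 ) 84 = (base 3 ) 10010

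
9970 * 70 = 697900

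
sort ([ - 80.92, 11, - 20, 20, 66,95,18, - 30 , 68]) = [ - 80.92, - 30, - 20,11, 18, 20, 66,68, 95]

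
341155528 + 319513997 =660669525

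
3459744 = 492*7032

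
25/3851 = 25/3851 = 0.01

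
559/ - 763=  - 559/763 = - 0.73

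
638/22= 29 = 29.00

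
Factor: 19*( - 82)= -2^1*19^1 *41^1  =  - 1558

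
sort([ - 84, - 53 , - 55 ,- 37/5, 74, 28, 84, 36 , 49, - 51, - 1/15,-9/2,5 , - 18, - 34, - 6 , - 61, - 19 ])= [ - 84, - 61, - 55,-53 ,-51 ,- 34, - 19 , - 18, - 37/5,- 6, - 9/2,-1/15,  5, 28, 36 , 49, 74 , 84]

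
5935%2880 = 175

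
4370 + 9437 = 13807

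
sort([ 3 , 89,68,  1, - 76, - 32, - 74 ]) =[-76, - 74, - 32,  1,  3,68,  89]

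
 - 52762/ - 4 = 13190 + 1/2 = 13190.50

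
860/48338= 430/24169 =0.02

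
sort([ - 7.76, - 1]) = [ - 7.76, - 1 ]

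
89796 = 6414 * 14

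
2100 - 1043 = 1057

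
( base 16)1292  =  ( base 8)11222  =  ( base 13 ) 2219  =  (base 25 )7F4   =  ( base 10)4754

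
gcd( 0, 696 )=696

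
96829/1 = 96829= 96829.00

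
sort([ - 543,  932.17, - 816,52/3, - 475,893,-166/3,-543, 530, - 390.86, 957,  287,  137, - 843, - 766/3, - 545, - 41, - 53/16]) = [-843,-816,-545,-543 , - 543, - 475, -390.86, - 766/3, - 166/3,-41, - 53/16,52/3,137, 287,530,893,932.17,957 ] 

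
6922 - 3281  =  3641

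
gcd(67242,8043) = 21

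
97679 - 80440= 17239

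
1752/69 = 25+9/23 = 25.39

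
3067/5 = 613+2/5 = 613.40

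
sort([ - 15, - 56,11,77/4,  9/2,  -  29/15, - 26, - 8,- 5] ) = [-56 , - 26, - 15, - 8 , - 5 , - 29/15,  9/2, 11,77/4]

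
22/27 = 22/27 = 0.81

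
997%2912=997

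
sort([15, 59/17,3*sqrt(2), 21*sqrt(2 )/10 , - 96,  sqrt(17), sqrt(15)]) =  [  -  96,21*sqrt(2)/10, 59/17,sqrt(15), sqrt(17),3 * sqrt( 2 ), 15]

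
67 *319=21373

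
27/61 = 27/61 = 0.44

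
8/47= 8/47 = 0.17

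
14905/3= 4968 + 1/3 =4968.33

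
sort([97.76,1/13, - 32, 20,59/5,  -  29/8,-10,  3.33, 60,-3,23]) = [- 32,-10, - 29/8, - 3,1/13 , 3.33 , 59/5,20, 23,60, 97.76]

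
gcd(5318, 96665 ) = 1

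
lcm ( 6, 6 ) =6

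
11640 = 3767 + 7873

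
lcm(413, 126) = 7434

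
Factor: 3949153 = 13^1  *303781^1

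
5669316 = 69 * 82164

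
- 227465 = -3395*67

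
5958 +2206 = 8164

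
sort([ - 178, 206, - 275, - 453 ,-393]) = [ - 453, - 393,- 275, - 178, 206]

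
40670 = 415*98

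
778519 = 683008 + 95511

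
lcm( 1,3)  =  3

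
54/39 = 1 + 5/13= 1.38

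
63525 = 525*121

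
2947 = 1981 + 966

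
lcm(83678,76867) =6610562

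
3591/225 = 15 + 24/25=15.96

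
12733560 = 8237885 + 4495675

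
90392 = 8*11299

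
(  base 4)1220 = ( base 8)150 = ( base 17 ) 62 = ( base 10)104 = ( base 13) 80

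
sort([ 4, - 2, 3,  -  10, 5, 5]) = [ - 10,-2, 3,  4, 5, 5]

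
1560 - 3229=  - 1669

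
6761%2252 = 5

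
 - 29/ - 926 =29/926= 0.03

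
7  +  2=9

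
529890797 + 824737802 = 1354628599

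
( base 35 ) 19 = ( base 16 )2c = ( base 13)35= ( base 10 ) 44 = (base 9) 48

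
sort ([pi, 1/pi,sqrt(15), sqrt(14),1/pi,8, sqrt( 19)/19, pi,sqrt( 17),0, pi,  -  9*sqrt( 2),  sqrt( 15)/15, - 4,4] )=[ - 9*sqrt(2), - 4,0, sqrt( 19)/19, sqrt (15 ) /15,  1/pi,1/pi , pi,pi,pi, sqrt( 14),sqrt( 15),4,sqrt(17),8 ] 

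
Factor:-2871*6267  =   - 3^3*11^1 * 29^1*2089^1 = - 17992557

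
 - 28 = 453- 481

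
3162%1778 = 1384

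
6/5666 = 3/2833  =  0.00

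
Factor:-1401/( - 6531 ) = 7^(-1)* 311^(-1)*467^1 =467/2177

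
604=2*302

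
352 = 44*8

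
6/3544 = 3/1772 = 0.00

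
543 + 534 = 1077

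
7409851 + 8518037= 15927888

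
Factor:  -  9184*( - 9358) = 2^6*7^1*41^1*4679^1 = 85943872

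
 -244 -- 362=118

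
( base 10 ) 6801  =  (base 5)204201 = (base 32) 6KH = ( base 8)15221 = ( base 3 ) 100022220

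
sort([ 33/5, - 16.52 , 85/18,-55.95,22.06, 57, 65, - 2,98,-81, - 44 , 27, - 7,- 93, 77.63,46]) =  [ - 93, - 81, - 55.95, - 44, -16.52,-7,  -  2, 85/18,  33/5, 22.06, 27, 46,57,65, 77.63 , 98] 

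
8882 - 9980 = - 1098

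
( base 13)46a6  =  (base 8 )23322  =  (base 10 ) 9938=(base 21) 11b5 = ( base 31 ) AAI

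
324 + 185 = 509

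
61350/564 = 10225/94 = 108.78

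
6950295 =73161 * 95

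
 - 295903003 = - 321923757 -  - 26020754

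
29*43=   1247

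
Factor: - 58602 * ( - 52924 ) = 2^3 * 3^1*101^1*131^1*9767^1=3101452248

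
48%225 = 48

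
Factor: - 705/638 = -2^(-1)*3^1*5^1*11^( - 1)*29^( - 1 )*47^1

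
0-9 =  - 9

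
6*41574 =249444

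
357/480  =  119/160  =  0.74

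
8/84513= 8/84513 =0.00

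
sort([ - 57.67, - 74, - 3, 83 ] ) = [ - 74, - 57.67, - 3, 83]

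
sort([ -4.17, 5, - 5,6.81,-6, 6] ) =[- 6, - 5,-4.17, 5 , 6, 6.81] 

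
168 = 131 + 37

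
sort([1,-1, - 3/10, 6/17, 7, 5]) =[-1 , - 3/10,6/17, 1, 5,7] 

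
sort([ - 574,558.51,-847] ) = [- 847, - 574, 558.51]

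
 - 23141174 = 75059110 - 98200284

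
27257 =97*281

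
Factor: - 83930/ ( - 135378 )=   385/621 = 3^( - 3) * 5^1*7^1*11^1 * 23^ ( - 1)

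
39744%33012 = 6732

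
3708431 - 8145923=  - 4437492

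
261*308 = 80388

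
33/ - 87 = - 11/29 = - 0.38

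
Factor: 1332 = 2^2*3^2*37^1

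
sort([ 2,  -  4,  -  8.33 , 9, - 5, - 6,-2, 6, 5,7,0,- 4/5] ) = [ - 8.33, - 6, - 5, - 4, - 2,-4/5, 0 , 2, 5, 6, 7, 9 ] 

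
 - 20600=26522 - 47122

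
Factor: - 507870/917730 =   -  57/103 = - 3^1*19^1* 103^( - 1)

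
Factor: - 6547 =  - 6547^1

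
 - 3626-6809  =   -10435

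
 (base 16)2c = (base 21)22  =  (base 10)44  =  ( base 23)1L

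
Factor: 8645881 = 43^1*67^1* 3001^1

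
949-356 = 593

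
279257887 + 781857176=1061115063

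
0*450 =0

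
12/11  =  12/11 = 1.09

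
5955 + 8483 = 14438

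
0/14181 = 0= 0.00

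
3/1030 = 3/1030 = 0.00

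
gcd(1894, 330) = 2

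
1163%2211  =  1163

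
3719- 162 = 3557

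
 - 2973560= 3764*(  -  790)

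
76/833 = 76/833  =  0.09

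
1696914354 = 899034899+797879455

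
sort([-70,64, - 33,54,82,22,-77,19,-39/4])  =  [ - 77, - 70,  -  33, - 39/4 , 19,22,54,64,82 ]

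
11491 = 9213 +2278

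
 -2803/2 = -2803/2 = - 1401.50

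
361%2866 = 361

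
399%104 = 87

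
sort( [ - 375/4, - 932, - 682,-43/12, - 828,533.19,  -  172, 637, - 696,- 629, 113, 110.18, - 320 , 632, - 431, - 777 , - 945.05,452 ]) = [ - 945.05, - 932, - 828, - 777 , - 696 , - 682,  -  629, - 431, - 320,-172,-375/4,-43/12, 110.18,113,  452, 533.19,  632, 637 ] 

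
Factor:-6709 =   -  6709^1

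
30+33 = 63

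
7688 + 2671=10359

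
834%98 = 50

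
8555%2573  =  836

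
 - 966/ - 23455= 966/23455 = 0.04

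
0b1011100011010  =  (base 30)6H4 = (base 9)8101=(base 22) c4i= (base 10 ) 5914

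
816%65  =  36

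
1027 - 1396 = - 369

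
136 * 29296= 3984256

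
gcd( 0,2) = 2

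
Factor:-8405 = - 5^1*41^2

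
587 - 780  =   - 193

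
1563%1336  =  227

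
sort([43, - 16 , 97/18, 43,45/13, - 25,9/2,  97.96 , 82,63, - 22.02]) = [ - 25, - 22.02, - 16,45/13, 9/2,97/18,43,43,63,82, 97.96]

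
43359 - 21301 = 22058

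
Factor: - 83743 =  - 11^1*23^1*331^1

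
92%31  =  30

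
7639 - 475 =7164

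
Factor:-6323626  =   - 2^1*17^1* 61^1*3049^1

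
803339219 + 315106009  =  1118445228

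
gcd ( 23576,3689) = 7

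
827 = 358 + 469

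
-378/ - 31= 378/31 = 12.19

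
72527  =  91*797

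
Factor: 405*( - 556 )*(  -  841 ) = 189376380 = 2^2*3^4*5^1*29^2* 139^1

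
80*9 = 720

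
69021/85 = 812+1/85 = 812.01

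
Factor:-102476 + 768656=666180 = 2^2*3^2 * 5^1*3701^1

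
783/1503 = 87/167 = 0.52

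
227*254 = 57658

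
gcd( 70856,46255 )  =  1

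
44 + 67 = 111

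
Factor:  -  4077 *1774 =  - 2^1*  3^3*151^1*887^1  =  - 7232598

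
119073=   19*6267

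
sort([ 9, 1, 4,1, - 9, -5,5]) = [- 9 , - 5,1,1,4,  5 , 9 ]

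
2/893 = 2/893 = 0.00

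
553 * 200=110600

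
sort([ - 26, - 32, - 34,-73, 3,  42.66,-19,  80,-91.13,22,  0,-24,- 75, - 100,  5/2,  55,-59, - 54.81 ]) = [ - 100, - 91.13,-75, -73,-59, - 54.81, - 34, - 32, - 26,  -  24, - 19,0 , 5/2,  3,22, 42.66,55, 80]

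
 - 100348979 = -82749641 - 17599338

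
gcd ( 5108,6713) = 1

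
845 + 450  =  1295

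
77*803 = 61831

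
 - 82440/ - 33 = 27480/11=2498.18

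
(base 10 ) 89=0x59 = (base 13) 6B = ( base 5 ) 324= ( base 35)2J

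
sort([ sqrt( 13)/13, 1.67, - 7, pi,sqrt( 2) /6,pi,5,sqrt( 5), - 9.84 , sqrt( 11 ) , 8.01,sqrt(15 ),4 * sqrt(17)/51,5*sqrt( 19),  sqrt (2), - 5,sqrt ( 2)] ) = [-9.84, - 7, - 5,sqrt(2) /6 , sqrt ( 13)/13,4*sqrt(17)/51,  sqrt( 2),sqrt(2 ),1.67,sqrt(5),pi,pi, sqrt(  11), sqrt (15), 5,8.01,5*sqrt(19 )] 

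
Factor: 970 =2^1*5^1 * 97^1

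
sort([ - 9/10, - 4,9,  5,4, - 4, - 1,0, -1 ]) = [ - 4, - 4,-1, -1, - 9/10, 0,4,5,9] 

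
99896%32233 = 3197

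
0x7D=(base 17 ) 76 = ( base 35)3k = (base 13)98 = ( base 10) 125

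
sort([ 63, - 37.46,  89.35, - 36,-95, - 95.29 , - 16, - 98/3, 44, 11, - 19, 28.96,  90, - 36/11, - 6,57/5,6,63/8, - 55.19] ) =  [-95.29,-95, - 55.19 , - 37.46,-36,-98/3,  -  19, - 16, - 6,-36/11,6,63/8, 11,57/5, 28.96,44, 63,89.35, 90]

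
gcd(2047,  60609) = 89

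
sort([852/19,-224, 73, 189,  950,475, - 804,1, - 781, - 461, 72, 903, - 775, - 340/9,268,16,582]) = [ - 804,-781, - 775 , - 461, - 224, - 340/9,1,16,852/19, 72,  73,189,268,  475, 582, 903,950 ] 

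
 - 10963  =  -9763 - 1200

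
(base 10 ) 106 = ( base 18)5g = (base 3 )10221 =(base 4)1222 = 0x6a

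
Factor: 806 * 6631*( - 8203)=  - 2^1*13^2*19^1*31^1* 349^1 *631^1 = -43841638958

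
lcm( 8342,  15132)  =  650676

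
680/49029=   680/49029= 0.01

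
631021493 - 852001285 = -220979792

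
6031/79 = 6031/79 = 76.34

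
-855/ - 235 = 3 + 30/47  =  3.64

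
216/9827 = 216/9827 = 0.02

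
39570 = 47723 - 8153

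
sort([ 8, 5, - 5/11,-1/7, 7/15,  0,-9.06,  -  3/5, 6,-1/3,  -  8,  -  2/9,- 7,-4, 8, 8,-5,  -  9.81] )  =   [-9.81,-9.06, - 8,  -  7, - 5,-4 ,-3/5,-5/11, - 1/3,-2/9,-1/7,  0,7/15, 5,6 , 8, 8,8]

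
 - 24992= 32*(-781)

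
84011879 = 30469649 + 53542230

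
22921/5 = 4584+1/5 = 4584.20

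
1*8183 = 8183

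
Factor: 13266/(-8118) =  - 67/41 = - 41^(-1) *67^1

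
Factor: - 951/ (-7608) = 2^( - 3)=1/8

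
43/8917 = 43/8917 = 0.00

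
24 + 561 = 585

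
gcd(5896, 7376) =8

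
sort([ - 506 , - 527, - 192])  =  [-527, - 506, - 192]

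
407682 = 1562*261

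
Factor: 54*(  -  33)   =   - 2^1 * 3^4* 11^1 = -  1782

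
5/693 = 5/693 = 0.01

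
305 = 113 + 192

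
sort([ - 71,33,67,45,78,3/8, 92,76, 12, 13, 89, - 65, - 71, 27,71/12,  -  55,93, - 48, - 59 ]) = [ - 71,-71,  -  65, - 59, - 55, - 48,3/8,71/12,12,13, 27, 33, 45, 67, 76,78,89,92,93 ] 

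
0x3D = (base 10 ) 61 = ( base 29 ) 23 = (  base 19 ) 34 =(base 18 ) 37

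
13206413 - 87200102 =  - 73993689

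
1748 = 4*437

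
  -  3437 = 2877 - 6314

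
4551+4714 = 9265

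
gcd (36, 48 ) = 12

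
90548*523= 47356604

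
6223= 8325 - 2102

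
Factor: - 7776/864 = -9 =- 3^2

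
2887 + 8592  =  11479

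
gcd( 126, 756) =126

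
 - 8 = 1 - 9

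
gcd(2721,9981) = 3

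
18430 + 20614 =39044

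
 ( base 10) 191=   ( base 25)7g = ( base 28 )6N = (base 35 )5G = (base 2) 10111111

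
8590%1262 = 1018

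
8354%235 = 129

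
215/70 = 3+1/14 = 3.07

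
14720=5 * 2944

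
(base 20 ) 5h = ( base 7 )225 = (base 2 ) 1110101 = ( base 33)3I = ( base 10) 117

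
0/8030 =0 = 0.00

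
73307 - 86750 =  - 13443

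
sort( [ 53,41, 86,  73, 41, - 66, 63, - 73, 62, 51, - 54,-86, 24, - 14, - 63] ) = [ - 86, - 73, - 66, - 63, - 54, - 14,24, 41,41,51,53,62, 63, 73, 86] 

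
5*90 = 450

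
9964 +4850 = 14814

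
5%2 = 1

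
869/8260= 869/8260 = 0.11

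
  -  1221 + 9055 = 7834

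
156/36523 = 156/36523= 0.00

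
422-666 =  - 244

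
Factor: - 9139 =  - 13^1  *  19^1*37^1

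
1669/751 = 1669/751 = 2.22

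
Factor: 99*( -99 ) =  - 3^4*11^2 = - 9801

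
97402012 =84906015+12495997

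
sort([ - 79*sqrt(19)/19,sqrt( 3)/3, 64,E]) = [ - 79*sqrt( 19)/19,sqrt(3)/3,E, 64 ] 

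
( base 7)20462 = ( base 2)1001110110010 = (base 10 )5042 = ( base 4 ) 1032302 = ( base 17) 107a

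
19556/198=9778/99= 98.77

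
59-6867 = - 6808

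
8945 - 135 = 8810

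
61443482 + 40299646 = 101743128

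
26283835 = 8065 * 3259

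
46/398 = 23/199 = 0.12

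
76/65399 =76/65399 = 0.00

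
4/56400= 1/14100 = 0.00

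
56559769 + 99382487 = 155942256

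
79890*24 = 1917360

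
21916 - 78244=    - 56328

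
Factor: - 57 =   -  3^1 * 19^1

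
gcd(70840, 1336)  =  8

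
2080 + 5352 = 7432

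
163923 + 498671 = 662594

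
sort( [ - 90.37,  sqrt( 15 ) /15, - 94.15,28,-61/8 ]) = [-94.15, - 90.37, - 61/8 , sqrt(15 ) /15 , 28] 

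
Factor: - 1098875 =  - 5^3 * 59^1*149^1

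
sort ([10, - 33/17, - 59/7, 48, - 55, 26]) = [ - 55,-59/7 , - 33/17, 10,26,48 ]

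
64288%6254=1748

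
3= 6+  - 3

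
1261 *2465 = 3108365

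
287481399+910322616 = 1197804015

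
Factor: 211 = 211^1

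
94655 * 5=473275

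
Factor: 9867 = 3^1*  11^1* 13^1*23^1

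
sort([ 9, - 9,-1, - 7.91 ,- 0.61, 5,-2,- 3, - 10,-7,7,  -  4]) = [ - 10, - 9,  -  7.91, - 7, - 4, - 3,-2,-1,-0.61 , 5,7,9 ] 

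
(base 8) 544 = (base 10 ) 356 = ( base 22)G4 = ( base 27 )D5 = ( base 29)C8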